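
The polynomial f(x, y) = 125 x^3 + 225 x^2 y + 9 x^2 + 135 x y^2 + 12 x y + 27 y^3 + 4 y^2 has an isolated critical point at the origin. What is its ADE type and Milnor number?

Type A_2, Milnor number mu = 2.

The Hessian of f at 0 is [[18, 12], [12, 8]] with rank 1, so corank 1. A Groebner basis of the Jacobian ideal J(f) in C{x,y} is {y^2, x + 2*y/3}; counting standard monomials gives mu = 2. Corank 1: A-series; mu = 2 gives A_2.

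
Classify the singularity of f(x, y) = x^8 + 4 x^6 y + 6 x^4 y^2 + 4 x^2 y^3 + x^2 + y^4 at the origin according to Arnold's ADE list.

A3

The Hessian of f at 0 is [[2, 0], [0, 0]] with rank 1, so corank 1. A Groebner basis of the Jacobian ideal J(f) in C{x,y} is {y^3, x}; counting standard monomials gives mu = 3. Corank 1: A-series; mu = 3 gives A_3.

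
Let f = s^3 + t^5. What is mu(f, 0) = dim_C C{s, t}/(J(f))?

8

The Hessian of f at 0 is [[0, 0], [0, 0]] with rank 0, so corank 2. A Groebner basis of the Jacobian ideal J(f) in C{s,t} is {t^4, s^2}; counting standard monomials gives mu = 8. Corank 2; j^3 = s^3 is a perfect cube, so E-series; the 5-jet and mu = 8 give E_8.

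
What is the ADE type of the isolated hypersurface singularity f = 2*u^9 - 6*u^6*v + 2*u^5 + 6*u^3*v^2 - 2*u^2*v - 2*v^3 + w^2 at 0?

D_4

The Hessian of f at 0 is [[0, 0, 0], [0, 0, 0], [0, 0, 2]] with rank 1, so corank 2. A Groebner basis of the Jacobian ideal J(f) in C{u,v,w} is {v^3, u^2 + 3*v^2, u*v, w}; counting standard monomials gives mu = 4. Corank 2; j^3 = -2*v*(u^2 + v^2) splits into three distinct lines over C (the quadratic factor has nonzero discriminant), so D_4.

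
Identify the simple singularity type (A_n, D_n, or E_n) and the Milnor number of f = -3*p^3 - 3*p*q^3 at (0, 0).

The Hessian of f at 0 has rank 0. Corank 2; j^3 = -3*p^3 is a perfect cube, so E-series; the 4-jet and mu = 7 give E_7.

Type E7, Milnor number mu = 7.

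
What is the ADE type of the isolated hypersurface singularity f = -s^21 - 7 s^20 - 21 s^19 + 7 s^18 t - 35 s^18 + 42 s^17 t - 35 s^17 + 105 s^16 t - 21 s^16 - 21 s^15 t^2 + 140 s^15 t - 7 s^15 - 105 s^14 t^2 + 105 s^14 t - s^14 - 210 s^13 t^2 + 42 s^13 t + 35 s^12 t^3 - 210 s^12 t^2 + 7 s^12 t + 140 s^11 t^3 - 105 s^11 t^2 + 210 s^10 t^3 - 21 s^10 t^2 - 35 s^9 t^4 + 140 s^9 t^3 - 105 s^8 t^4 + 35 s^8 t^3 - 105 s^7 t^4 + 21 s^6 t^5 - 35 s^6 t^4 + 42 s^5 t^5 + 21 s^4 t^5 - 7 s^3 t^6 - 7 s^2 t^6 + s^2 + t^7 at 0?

The Hessian of f at 0 is [[2, 0], [0, 0]] with rank 1, so corank 1. A Groebner basis of the Jacobian ideal J(f) in C{s,t} is {t^6, s}; counting standard monomials gives mu = 6. Corank 1: A-series; mu = 6 gives A_6.

A_{6}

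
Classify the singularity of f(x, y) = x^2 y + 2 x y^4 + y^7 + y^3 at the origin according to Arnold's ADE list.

The Hessian of f at 0 is [[0, 0], [0, 0]] with rank 0, so corank 2. A Groebner basis of the Jacobian ideal J(f) in C{x,y} is {y^3, x^2 + 3*y^2, x*y}; counting standard monomials gives mu = 4. Corank 2; j^3 = y*(x^2 + y^2) splits into three distinct lines over C (the quadratic factor has nonzero discriminant), so D_4.

D_{4}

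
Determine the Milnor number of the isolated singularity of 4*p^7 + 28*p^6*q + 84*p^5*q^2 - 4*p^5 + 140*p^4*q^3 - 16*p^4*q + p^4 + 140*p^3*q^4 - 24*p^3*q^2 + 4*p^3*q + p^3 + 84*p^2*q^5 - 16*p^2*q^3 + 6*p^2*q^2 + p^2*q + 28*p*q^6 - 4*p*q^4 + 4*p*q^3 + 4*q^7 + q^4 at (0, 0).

5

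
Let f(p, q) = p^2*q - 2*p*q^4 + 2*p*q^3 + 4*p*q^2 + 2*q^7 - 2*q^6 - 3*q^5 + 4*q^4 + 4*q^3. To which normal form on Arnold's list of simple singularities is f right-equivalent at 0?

D_{8}

The Hessian of f at 0 is [[0, 0], [0, 0]] with rank 0, so corank 2. A Groebner basis of the Jacobian ideal J(f) in C{p,q} is {p^2/6 + p*q^3 + 4*p*q^2/3 + 23*p*q/6 + 35*q^3/6 + 7*q^2, -p*q + q^4 - q^3 - 2*q^2, p^3 + 11*p^2/6 - 7*p*q^2/3 + 91*p*q/6 + 67*q^3/6 + 23*q^2, p^2*q - p^2/3 + 7*p*q^2/3 - 8*p*q/3 - 2*q^3/3 - 4*q^2}; counting standard monomials gives mu = 8. Corank 2; j^3 = q*(p + 2*q)^2 has shape L^2 M (L != M), so D-series; mu = 8 gives D_8.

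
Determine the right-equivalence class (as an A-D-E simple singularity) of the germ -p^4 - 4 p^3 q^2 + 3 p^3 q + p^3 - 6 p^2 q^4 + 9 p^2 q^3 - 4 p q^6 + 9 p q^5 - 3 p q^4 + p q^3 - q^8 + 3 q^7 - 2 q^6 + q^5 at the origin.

E_7

The Hessian of f at 0 is [[0, 0], [0, 0]] with rank 0, so corank 2. A Groebner basis of the Jacobian ideal J(f) in C{p,q} is {-p^2/2 + q^4 - q^3/6, p^3, p^2*q + p^2/6 + q^3/18, 5*p^2/6 + p*q^2 + 5*q^3/18}; counting standard monomials gives mu = 7. Corank 2; j^3 = p^3 is a perfect cube, so E-series; the 4-jet and mu = 7 give E_7.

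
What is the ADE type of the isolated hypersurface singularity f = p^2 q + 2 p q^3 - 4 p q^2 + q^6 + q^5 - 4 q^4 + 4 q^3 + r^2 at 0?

The Hessian of f at 0 has rank 1. Corank 2; j^3 = q*(p - 2*q)^2 has shape L^2 M (L != M), so D-series; mu = 7 gives D_7.

D_{7}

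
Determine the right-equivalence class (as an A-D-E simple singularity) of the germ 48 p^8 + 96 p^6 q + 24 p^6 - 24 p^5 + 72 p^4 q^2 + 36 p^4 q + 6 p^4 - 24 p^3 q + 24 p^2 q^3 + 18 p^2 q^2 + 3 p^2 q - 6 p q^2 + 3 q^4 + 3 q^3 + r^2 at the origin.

D_5

The Hessian of f at 0 is [[0, 0, 0], [0, 0, 0], [0, 0, 2]] with rank 1, so corank 2. A Groebner basis of the Jacobian ideal J(f) in C{p,q,r} is {p*q^2 - p*q/2 + q^2/2, -p*q/2 + q^3 + q^2/2, p^2 - q^2, r}; counting standard monomials gives mu = 5. Corank 2; j^3 = 3*q*(p - q)^2 has shape L^2 M (L != M), so D-series; mu = 5 gives D_5.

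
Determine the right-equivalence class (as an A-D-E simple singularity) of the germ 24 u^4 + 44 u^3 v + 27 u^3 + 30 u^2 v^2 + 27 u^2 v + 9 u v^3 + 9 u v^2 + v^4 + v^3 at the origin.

E_7

The Hessian of f at 0 has rank 0. Corank 2; j^3 = (3*u + v)^3 is a perfect cube, so E-series; the 4-jet and mu = 7 give E_7.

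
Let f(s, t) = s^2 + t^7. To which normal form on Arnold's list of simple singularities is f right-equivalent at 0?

The Hessian of f at 0 is [[2, 0], [0, 0]] with rank 1, so corank 1. A Groebner basis of the Jacobian ideal J(f) in C{s,t} is {t^6, s}; counting standard monomials gives mu = 6. Corank 1: A-series; mu = 6 gives A_6.

A_6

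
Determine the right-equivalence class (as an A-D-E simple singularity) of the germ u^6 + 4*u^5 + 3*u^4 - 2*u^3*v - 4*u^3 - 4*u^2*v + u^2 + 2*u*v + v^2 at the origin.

A3

The Hessian of f at 0 has rank 1. Corank 1: A-series; mu = 3 gives A_3.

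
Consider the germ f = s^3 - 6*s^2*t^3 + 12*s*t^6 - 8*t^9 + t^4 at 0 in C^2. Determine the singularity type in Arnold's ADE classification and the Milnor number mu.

The Hessian of f at 0 has rank 0. Corank 2; j^3 = s^3 is a perfect cube, so E-series; the 4-jet and mu = 6 give E_6.

Type E_6, Milnor number mu = 6.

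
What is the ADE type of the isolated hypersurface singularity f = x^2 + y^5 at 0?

A_4

The Hessian of f at 0 has rank 1. Corank 1: A-series; mu = 4 gives A_4.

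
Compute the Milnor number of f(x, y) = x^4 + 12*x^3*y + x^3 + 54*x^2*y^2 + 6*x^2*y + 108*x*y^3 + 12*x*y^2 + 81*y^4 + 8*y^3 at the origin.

The Hessian of f at 0 has rank 0. Corank 2; j^3 = (x + 2*y)^3 is a perfect cube, so E-series; the 4-jet and mu = 6 give E_6.

6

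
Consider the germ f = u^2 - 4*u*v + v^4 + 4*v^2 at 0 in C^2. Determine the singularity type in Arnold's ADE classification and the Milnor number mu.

The Hessian of f at 0 is [[2, -4], [-4, 8]] with rank 1, so corank 1. A Groebner basis of the Jacobian ideal J(f) in C{u,v} is {v^3, u - 2*v}; counting standard monomials gives mu = 3. Corank 1: A-series; mu = 3 gives A_3.

Type A3, Milnor number mu = 3.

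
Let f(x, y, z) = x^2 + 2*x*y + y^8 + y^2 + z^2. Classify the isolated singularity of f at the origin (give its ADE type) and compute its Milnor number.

The Hessian of f at 0 has rank 2. Corank 1: A-series; mu = 7 gives A_7.

Type A7, Milnor number mu = 7.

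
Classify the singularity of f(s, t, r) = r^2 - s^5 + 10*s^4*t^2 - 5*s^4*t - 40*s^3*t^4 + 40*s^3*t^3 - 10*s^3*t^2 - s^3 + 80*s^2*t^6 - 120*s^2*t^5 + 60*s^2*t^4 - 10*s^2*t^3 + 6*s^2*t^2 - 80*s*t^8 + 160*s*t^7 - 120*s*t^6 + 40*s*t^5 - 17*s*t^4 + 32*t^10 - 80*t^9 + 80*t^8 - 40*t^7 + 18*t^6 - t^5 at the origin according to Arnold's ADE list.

E_{8}

The Hessian of f at 0 is [[0, 0, 0], [0, 0, 0], [0, 0, 2]] with rank 1, so corank 2. A Groebner basis of the Jacobian ideal J(f) in C{s,t,r} is {-s^2/16 + s*t^3 + s*t^2/4, s^2/4 - s*t^2 + t^4, s^3, s^2*t - s^2/4 + s*t^2, r}; counting standard monomials gives mu = 8. Corank 2; j^3 = -s^3 is a perfect cube, so E-series; the 5-jet and mu = 8 give E_8.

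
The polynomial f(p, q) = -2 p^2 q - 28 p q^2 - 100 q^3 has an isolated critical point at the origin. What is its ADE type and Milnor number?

The Hessian of f at 0 is [[0, 0], [0, 0]] with rank 0, so corank 2. A Groebner basis of the Jacobian ideal J(f) in C{p,q} is {q^3, p^2 - 46*q^2, p*q + 7*q^2}; counting standard monomials gives mu = 4. Corank 2; j^3 = -2*q*(p^2 + 14*p*q + 50*q^2) splits into three distinct lines over C (the quadratic factor has nonzero discriminant), so D_4.

Type D_4, Milnor number mu = 4.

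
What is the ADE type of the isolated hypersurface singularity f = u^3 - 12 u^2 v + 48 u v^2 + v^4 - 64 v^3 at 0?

E6

The Hessian of f at 0 is [[0, 0], [0, 0]] with rank 0, so corank 2. A Groebner basis of the Jacobian ideal J(f) in C{u,v} is {v^3, u^2 - 8*u*v + 16*v^2}; counting standard monomials gives mu = 6. Corank 2; j^3 = (u - 4*v)^3 is a perfect cube, so E-series; the 4-jet and mu = 6 give E_6.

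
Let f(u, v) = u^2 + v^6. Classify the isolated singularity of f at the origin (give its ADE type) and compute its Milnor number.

Type A5, Milnor number mu = 5.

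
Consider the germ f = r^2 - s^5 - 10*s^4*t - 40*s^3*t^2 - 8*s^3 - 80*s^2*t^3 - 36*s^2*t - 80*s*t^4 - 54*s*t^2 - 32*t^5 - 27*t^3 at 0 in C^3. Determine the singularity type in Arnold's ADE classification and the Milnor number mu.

The Hessian of f at 0 has rank 1. Corank 2; j^3 = -(2*s + 3*t)^3 is a perfect cube, so E-series; the 5-jet and mu = 8 give E_8.

Type E8, Milnor number mu = 8.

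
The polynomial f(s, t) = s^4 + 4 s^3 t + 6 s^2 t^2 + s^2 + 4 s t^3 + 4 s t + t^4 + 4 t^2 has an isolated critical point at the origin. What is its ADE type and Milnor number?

Type A_{3}, Milnor number mu = 3.

The Hessian of f at 0 has rank 1. Corank 1: A-series; mu = 3 gives A_3.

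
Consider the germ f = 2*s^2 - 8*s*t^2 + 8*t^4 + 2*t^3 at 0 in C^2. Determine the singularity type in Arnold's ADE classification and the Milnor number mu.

The Hessian of f at 0 has rank 1. Corank 1: A-series; mu = 2 gives A_2.

Type A_{2}, Milnor number mu = 2.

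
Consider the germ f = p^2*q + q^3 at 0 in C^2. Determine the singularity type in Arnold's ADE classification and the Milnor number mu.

The Hessian of f at 0 is [[0, 0], [0, 0]] with rank 0, so corank 2. A Groebner basis of the Jacobian ideal J(f) in C{p,q} is {q^3, p^2 + 3*q^2, p*q}; counting standard monomials gives mu = 4. Corank 2; j^3 = q*(p^2 + q^2) splits into three distinct lines over C (the quadratic factor has nonzero discriminant), so D_4.

Type D_4, Milnor number mu = 4.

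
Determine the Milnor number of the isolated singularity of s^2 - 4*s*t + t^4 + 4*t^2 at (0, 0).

3

The Hessian of f at 0 has rank 1. Corank 1: A-series; mu = 3 gives A_3.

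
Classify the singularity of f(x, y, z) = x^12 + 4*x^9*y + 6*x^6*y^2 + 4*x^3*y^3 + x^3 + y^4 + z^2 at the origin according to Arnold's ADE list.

E_6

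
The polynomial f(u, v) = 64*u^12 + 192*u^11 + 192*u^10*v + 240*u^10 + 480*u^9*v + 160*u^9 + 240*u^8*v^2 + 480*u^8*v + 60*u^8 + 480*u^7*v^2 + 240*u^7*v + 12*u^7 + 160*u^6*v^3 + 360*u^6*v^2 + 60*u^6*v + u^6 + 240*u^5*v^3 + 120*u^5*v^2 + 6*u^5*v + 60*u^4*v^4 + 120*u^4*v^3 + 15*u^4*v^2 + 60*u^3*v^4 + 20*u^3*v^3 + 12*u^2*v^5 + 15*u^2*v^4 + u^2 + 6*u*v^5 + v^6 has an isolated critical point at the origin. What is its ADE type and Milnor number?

The Hessian of f at 0 is [[2, 0], [0, 0]] with rank 1, so corank 1. A Groebner basis of the Jacobian ideal J(f) in C{u,v} is {v^5, u}; counting standard monomials gives mu = 5. Corank 1: A-series; mu = 5 gives A_5.

Type A_5, Milnor number mu = 5.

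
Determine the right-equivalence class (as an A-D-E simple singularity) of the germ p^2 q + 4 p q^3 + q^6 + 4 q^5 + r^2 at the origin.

D_{7}

The Hessian of f at 0 is [[0, 0, 0], [0, 0, 0], [0, 0, 2]] with rank 1, so corank 2. A Groebner basis of the Jacobian ideal J(f) in C{p,q,r} is {p^3, p^2*q + 2*p^2/3 + 4*p*q^2/3, p*q/2 + q^3, r}; counting standard monomials gives mu = 7. Corank 2; j^3 = p^2*q has shape L^2 M (L != M), so D-series; mu = 7 gives D_7.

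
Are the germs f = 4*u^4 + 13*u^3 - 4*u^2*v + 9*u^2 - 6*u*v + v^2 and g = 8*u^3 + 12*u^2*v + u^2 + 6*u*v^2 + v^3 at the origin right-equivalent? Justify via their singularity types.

Yes.

The Hessian of f at 0 is [[18, -6], [-6, 2]] with rank 1, so corank 1. A Groebner basis of the Jacobian ideal J(f) in C{u,v} is {v^2, u - v/3}; counting standard monomials gives mu = 2. Corank 1: A-series; mu = 2 gives A_2. The Hessian of g at 0 is [[2, 0], [0, 0]] with rank 1, so corank 1. A Groebner basis of the Jacobian ideal J(g) in C{u,v} is {v^2, u}; counting standard monomials gives mu = 2. Corank 1: A-series; mu = 2 gives A_2. Both have type A_2, hence right-equivalent.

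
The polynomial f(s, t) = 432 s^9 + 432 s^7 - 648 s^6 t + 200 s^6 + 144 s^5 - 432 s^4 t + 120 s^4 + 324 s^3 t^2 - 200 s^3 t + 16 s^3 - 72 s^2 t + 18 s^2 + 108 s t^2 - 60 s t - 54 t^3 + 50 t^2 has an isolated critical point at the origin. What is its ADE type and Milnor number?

Type A_2, Milnor number mu = 2.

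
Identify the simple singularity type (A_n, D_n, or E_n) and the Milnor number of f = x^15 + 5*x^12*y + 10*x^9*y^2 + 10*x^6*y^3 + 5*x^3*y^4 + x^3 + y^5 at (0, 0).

Type E8, Milnor number mu = 8.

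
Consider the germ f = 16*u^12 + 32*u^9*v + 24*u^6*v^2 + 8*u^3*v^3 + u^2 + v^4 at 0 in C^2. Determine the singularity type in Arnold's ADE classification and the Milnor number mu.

The Hessian of f at 0 has rank 1. Corank 1: A-series; mu = 3 gives A_3.

Type A_{3}, Milnor number mu = 3.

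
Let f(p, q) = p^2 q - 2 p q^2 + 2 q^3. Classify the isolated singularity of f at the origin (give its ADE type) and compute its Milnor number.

The Hessian of f at 0 has rank 0. Corank 2; j^3 = q*(p^2 - 2*p*q + 2*q^2) splits into three distinct lines over C (the quadratic factor has nonzero discriminant), so D_4.

Type D_{4}, Milnor number mu = 4.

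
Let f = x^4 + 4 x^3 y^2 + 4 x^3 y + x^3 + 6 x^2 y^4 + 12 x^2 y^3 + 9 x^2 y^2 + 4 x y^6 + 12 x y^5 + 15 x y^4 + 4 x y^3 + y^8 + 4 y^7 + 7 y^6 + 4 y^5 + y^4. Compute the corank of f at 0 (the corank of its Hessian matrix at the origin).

2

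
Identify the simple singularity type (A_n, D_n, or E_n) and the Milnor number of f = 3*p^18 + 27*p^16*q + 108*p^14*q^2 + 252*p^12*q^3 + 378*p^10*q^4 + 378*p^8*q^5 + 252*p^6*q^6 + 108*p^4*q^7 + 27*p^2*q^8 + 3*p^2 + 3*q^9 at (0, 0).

Type A_8, Milnor number mu = 8.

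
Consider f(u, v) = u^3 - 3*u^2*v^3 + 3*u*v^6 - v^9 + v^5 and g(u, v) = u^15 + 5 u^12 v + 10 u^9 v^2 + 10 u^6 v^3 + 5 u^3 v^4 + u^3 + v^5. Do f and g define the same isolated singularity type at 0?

The Hessian of f at 0 has rank 0. Corank 2; j^3 = u^3 is a perfect cube, so E-series; the 5-jet and mu = 8 give E_8. The Hessian of g at 0 has rank 0. Corank 2; j^3 = u^3 is a perfect cube, so E-series; the 5-jet and mu = 8 give E_8. Both have type E_8, hence right-equivalent.

Yes.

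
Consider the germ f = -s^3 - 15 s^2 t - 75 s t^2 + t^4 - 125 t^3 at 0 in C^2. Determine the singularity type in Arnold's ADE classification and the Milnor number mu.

Type E_{6}, Milnor number mu = 6.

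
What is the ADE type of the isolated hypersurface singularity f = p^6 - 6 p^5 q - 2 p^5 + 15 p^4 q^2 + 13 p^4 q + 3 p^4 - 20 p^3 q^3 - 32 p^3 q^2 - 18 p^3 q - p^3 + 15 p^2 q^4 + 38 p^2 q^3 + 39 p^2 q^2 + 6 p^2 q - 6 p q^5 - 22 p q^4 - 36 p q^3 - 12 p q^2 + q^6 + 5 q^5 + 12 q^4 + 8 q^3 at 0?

E_8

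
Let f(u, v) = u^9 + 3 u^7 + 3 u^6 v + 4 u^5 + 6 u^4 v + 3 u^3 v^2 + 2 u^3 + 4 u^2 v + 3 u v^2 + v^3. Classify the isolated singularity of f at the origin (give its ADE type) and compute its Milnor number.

Type D_{4}, Milnor number mu = 4.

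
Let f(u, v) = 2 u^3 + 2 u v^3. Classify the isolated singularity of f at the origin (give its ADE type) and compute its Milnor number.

Type E_{7}, Milnor number mu = 7.

The Hessian of f at 0 is [[0, 0], [0, 0]] with rank 0, so corank 2. A Groebner basis of the Jacobian ideal J(f) in C{u,v} is {u^3, u*v^2, 3*u^2 + v^3}; counting standard monomials gives mu = 7. Corank 2; j^3 = 2*u^3 is a perfect cube, so E-series; the 4-jet and mu = 7 give E_7.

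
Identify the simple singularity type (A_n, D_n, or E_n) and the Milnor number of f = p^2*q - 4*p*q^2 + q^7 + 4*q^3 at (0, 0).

The Hessian of f at 0 is [[0, 0], [0, 0]] with rank 0, so corank 2. A Groebner basis of the Jacobian ideal J(f) in C{p,q} is {p^2/7 + q^6 - 4*q^2/7, p^3 - 8*q^3, p*q - 2*q^2}; counting standard monomials gives mu = 8. Corank 2; j^3 = q*(p - 2*q)^2 has shape L^2 M (L != M), so D-series; mu = 8 gives D_8.

Type D_{8}, Milnor number mu = 8.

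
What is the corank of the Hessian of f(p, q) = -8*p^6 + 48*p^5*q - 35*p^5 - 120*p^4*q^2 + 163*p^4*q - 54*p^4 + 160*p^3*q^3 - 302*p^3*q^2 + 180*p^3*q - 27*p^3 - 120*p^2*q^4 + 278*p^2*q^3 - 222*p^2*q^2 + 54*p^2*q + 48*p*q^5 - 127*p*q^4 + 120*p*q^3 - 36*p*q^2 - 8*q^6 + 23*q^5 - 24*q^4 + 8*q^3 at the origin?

Hessian at 0 has rank 0.

2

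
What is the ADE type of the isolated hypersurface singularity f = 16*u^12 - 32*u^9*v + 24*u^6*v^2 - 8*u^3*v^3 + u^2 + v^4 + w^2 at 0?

The Hessian of f at 0 is [[2, 0, 0], [0, 0, 0], [0, 0, 2]] with rank 2, so corank 1. A Groebner basis of the Jacobian ideal J(f) in C{u,v,w} is {v^3, u, w}; counting standard monomials gives mu = 3. Corank 1: A-series; mu = 3 gives A_3.

A_{3}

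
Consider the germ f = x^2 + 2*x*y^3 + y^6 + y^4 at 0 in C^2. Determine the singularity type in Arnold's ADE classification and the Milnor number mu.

The Hessian of f at 0 has rank 1. Corank 1: A-series; mu = 3 gives A_3.

Type A3, Milnor number mu = 3.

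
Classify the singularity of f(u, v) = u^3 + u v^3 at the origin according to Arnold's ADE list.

E7

The Hessian of f at 0 is [[0, 0], [0, 0]] with rank 0, so corank 2. A Groebner basis of the Jacobian ideal J(f) in C{u,v} is {u^3, u*v^2, 3*u^2 + v^3}; counting standard monomials gives mu = 7. Corank 2; j^3 = u^3 is a perfect cube, so E-series; the 4-jet and mu = 7 give E_7.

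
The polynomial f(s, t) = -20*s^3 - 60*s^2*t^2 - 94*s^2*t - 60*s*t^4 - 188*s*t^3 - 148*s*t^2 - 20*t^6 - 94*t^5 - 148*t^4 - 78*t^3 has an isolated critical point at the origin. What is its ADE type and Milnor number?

Type D4, Milnor number mu = 4.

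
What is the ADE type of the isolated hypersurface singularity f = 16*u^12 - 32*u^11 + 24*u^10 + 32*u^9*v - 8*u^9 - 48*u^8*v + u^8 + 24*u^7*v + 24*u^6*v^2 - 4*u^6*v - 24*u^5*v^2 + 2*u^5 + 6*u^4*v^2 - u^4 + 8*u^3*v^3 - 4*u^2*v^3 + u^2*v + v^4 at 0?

The Hessian of f at 0 has rank 0. Corank 2; j^3 = u^2*v has shape L^2 M (L != M), so D-series; mu = 5 gives D_5.

D5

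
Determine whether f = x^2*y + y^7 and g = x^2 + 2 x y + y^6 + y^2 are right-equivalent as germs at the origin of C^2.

The Hessian of f at 0 has rank 0. Corank 2; j^3 = x^2*y has shape L^2 M (L != M), so D-series; mu = 8 gives D_8. The Hessian of g at 0 has rank 1. Corank 1: A-series; mu = 5 gives A_5. f is D_8 but g is A_5, hence not right-equivalent.

No.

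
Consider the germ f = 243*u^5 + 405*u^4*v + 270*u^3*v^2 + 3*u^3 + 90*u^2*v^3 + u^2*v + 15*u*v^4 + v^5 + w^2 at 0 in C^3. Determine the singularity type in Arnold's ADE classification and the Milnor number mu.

The Hessian of f at 0 has rank 1. Corank 2; j^3 = u^2*(3*u + v) has shape L^2 M (L != M), so D-series; mu = 6 gives D_6.

Type D_{6}, Milnor number mu = 6.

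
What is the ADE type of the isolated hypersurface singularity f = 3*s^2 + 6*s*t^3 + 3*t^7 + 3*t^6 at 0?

The Hessian of f at 0 has rank 1. Corank 1: A-series; mu = 6 gives A_6.

A_{6}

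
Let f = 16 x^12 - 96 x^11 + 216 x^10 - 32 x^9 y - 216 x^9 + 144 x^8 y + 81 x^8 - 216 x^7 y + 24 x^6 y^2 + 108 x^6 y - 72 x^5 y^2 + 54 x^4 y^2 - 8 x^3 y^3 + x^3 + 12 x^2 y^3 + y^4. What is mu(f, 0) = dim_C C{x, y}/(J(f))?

6

The Hessian of f at 0 has rank 0. Corank 2; j^3 = x^3 is a perfect cube, so E-series; the 4-jet and mu = 6 give E_6.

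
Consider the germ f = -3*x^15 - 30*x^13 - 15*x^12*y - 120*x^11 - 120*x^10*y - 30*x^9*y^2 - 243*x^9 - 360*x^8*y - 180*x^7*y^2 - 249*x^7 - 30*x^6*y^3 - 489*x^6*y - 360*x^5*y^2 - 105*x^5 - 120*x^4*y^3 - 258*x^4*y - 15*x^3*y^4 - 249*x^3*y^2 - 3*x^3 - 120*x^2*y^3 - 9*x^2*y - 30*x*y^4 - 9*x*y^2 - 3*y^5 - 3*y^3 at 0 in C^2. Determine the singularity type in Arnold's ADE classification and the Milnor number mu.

The Hessian of f at 0 has rank 0. Corank 2; j^3 = -3*(x + y)^3 is a perfect cube, so E-series; the 5-jet and mu = 8 give E_8.

Type E_8, Milnor number mu = 8.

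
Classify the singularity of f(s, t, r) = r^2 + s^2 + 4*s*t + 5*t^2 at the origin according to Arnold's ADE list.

A_{1}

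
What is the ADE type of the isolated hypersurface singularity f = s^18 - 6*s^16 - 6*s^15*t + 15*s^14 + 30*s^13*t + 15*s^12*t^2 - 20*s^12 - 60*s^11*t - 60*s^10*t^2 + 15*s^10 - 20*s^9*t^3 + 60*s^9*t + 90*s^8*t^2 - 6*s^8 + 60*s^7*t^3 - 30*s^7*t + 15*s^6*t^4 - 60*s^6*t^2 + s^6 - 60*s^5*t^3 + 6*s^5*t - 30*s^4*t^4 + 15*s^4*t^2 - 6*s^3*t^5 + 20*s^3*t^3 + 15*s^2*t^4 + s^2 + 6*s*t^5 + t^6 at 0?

A_{5}

The Hessian of f at 0 has rank 1. Corank 1: A-series; mu = 5 gives A_5.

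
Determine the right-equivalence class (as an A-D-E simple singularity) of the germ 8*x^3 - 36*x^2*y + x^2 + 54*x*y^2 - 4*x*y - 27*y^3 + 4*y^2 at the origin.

The Hessian of f at 0 has rank 1. Corank 1: A-series; mu = 2 gives A_2.

A_{2}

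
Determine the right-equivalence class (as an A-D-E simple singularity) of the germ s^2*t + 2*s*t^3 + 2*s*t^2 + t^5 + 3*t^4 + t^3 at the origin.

D_5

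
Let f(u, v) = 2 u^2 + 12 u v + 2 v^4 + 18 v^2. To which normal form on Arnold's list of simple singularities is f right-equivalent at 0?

A3

The Hessian of f at 0 has rank 1. Corank 1: A-series; mu = 3 gives A_3.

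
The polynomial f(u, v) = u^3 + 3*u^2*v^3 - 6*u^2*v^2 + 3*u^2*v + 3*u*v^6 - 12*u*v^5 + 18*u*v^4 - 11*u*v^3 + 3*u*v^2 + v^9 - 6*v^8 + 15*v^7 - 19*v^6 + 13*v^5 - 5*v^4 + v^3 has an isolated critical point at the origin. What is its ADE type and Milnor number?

Type E7, Milnor number mu = 7.

The Hessian of f at 0 has rank 0. Corank 2; j^3 = (u + v)^3 is a perfect cube, so E-series; the 4-jet and mu = 7 give E_7.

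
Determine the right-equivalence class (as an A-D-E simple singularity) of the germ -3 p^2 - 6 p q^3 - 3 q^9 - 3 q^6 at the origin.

A8

The Hessian of f at 0 has rank 1. Corank 1: A-series; mu = 8 gives A_8.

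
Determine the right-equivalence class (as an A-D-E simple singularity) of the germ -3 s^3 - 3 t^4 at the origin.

E_6

The Hessian of f at 0 is [[0, 0], [0, 0]] with rank 0, so corank 2. A Groebner basis of the Jacobian ideal J(f) in C{s,t} is {t^3, s^2}; counting standard monomials gives mu = 6. Corank 2; j^3 = -3*s^3 is a perfect cube, so E-series; the 4-jet and mu = 6 give E_6.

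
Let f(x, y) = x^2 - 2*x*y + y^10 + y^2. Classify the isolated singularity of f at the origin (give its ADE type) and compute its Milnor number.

Type A_9, Milnor number mu = 9.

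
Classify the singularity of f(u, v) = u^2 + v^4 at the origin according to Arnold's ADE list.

A_3

The Hessian of f at 0 is [[2, 0], [0, 0]] with rank 1, so corank 1. A Groebner basis of the Jacobian ideal J(f) in C{u,v} is {v^3, u}; counting standard monomials gives mu = 3. Corank 1: A-series; mu = 3 gives A_3.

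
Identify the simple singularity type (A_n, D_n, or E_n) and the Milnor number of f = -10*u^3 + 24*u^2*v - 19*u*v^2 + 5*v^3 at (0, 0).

The Hessian of f at 0 has rank 0. Corank 2; j^3 = -(u - v)*(10*u^2 - 14*u*v + 5*v^2) splits into three distinct lines over C (the quadratic factor has nonzero discriminant), so D_4.

Type D_4, Milnor number mu = 4.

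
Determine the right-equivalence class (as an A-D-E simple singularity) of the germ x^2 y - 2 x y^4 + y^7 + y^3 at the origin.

D_4

The Hessian of f at 0 has rank 0. Corank 2; j^3 = y*(x^2 + y^2) splits into three distinct lines over C (the quadratic factor has nonzero discriminant), so D_4.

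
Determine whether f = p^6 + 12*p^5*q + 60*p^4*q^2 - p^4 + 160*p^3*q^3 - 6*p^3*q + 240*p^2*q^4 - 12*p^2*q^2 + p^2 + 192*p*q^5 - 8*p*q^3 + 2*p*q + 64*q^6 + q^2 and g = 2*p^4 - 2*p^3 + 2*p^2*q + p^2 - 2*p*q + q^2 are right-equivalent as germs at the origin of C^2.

Yes.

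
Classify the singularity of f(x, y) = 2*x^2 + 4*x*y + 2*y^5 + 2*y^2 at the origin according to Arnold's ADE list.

The Hessian of f at 0 is [[4, 4], [4, 4]] with rank 1, so corank 1. A Groebner basis of the Jacobian ideal J(f) in C{x,y} is {y^4, x + y}; counting standard monomials gives mu = 4. Corank 1: A-series; mu = 4 gives A_4.

A4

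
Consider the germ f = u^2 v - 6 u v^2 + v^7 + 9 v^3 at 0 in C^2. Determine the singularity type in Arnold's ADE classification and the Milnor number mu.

The Hessian of f at 0 has rank 0. Corank 2; j^3 = v*(u - 3*v)^2 has shape L^2 M (L != M), so D-series; mu = 8 gives D_8.

Type D8, Milnor number mu = 8.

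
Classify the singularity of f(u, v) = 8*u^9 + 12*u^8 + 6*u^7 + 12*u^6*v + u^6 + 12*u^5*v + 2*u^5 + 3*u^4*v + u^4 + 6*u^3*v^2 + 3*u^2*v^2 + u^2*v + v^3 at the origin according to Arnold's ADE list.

D_4

The Hessian of f at 0 has rank 0. Corank 2; j^3 = v*(u^2 + v^2) splits into three distinct lines over C (the quadratic factor has nonzero discriminant), so D_4.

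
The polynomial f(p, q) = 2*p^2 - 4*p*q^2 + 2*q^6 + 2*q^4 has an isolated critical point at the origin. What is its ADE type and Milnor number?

Type A_5, Milnor number mu = 5.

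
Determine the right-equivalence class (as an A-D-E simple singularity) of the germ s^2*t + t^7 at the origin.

The Hessian of f at 0 is [[0, 0], [0, 0]] with rank 0, so corank 2. A Groebner basis of the Jacobian ideal J(f) in C{s,t} is {s^2/7 + t^6, s^3, s*t}; counting standard monomials gives mu = 8. Corank 2; j^3 = s^2*t has shape L^2 M (L != M), so D-series; mu = 8 gives D_8.

D_{8}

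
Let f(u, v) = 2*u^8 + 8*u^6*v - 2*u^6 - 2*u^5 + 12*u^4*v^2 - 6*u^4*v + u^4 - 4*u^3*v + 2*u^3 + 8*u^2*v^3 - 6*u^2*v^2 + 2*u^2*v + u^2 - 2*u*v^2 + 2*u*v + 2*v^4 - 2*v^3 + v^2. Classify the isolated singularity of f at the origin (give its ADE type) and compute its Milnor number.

Type A_3, Milnor number mu = 3.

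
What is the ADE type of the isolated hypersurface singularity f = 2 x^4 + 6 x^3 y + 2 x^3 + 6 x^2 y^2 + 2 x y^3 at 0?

E_7

The Hessian of f at 0 has rank 0. Corank 2; j^3 = 2*x^3 is a perfect cube, so E-series; the 4-jet and mu = 7 give E_7.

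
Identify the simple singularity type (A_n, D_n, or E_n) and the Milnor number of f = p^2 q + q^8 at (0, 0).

Type D9, Milnor number mu = 9.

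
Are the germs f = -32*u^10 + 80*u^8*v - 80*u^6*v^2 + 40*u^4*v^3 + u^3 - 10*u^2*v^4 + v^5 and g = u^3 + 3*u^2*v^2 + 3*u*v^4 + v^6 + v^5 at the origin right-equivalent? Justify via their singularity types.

The Hessian of f at 0 has rank 0. Corank 2; j^3 = u^3 is a perfect cube, so E-series; the 5-jet and mu = 8 give E_8. The Hessian of g at 0 has rank 0. Corank 2; j^3 = u^3 is a perfect cube, so E-series; the 5-jet and mu = 8 give E_8. Both have type E_8, hence right-equivalent.

Yes.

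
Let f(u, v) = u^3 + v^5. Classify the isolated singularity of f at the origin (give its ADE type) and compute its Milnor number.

Type E_8, Milnor number mu = 8.

The Hessian of f at 0 is [[0, 0], [0, 0]] with rank 0, so corank 2. A Groebner basis of the Jacobian ideal J(f) in C{u,v} is {v^4, u^2}; counting standard monomials gives mu = 8. Corank 2; j^3 = u^3 is a perfect cube, so E-series; the 5-jet and mu = 8 give E_8.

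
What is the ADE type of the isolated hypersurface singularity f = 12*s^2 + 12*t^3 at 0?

The Hessian of f at 0 has rank 1. Corank 1: A-series; mu = 2 gives A_2.

A_2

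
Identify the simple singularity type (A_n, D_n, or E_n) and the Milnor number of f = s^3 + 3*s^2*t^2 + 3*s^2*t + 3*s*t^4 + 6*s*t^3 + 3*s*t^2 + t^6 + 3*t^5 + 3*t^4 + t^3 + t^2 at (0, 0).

Type A_2, Milnor number mu = 2.

The Hessian of f at 0 is [[0, 0], [0, 2]] with rank 1, so corank 1. A Groebner basis of the Jacobian ideal J(f) in C{s,t} is {s^2, t}; counting standard monomials gives mu = 2. Corank 1: A-series; mu = 2 gives A_2.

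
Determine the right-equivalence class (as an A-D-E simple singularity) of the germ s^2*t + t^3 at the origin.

D4

The Hessian of f at 0 has rank 0. Corank 2; j^3 = t*(s^2 + t^2) splits into three distinct lines over C (the quadratic factor has nonzero discriminant), so D_4.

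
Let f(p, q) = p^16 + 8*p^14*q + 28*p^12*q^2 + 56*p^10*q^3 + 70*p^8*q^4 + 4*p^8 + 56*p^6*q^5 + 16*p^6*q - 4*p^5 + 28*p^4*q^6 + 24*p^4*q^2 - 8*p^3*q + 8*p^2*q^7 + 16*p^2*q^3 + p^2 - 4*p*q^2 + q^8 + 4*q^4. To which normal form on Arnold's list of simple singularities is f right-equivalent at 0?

A7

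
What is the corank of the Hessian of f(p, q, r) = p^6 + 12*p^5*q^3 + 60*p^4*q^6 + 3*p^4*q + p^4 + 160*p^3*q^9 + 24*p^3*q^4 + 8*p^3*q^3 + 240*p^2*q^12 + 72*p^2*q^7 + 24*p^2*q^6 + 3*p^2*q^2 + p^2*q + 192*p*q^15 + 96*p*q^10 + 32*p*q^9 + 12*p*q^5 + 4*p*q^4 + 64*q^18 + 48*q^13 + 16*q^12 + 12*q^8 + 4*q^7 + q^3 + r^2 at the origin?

The Hessian at 0 is [[0, 0, 0], [0, 0, 0], [0, 0, 2]] of rank 1; hence corank 2.

2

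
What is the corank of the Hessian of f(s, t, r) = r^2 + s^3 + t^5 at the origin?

Hessian at 0 has rank 1.

2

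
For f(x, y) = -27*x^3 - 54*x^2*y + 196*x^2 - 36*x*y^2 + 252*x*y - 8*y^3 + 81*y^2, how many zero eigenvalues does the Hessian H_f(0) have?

1

The Hessian at 0 is [[392, 252], [252, 162]] of rank 1; hence corank 1.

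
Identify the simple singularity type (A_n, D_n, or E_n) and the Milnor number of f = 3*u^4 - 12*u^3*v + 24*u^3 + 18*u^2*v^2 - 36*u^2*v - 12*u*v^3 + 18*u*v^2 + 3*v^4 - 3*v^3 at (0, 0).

Type E6, Milnor number mu = 6.

The Hessian of f at 0 has rank 0. Corank 2; j^3 = 3*(2*u - v)^3 is a perfect cube, so E-series; the 4-jet and mu = 6 give E_6.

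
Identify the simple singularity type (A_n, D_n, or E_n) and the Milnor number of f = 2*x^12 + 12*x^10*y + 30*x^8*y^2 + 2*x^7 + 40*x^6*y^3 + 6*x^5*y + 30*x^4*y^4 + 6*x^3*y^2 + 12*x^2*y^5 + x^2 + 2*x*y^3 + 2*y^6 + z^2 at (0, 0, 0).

The Hessian of f at 0 is [[2, 0, 0], [0, 0, 0], [0, 0, 2]] with rank 2, so corank 1. A Groebner basis of the Jacobian ideal J(f) in C{x,y,z} is {x*y^2, x + y^3, x^2, z}; counting standard monomials gives mu = 5. Corank 1: A-series; mu = 5 gives A_5.

Type A_5, Milnor number mu = 5.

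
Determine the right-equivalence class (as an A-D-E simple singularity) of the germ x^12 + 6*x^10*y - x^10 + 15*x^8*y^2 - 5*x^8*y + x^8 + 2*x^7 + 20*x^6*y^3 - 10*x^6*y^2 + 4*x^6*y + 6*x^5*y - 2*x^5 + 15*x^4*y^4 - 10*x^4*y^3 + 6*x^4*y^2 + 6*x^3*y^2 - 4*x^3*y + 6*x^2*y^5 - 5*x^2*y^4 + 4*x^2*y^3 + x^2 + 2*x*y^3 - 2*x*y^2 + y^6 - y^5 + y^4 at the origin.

The Hessian of f at 0 has rank 1. Corank 1: A-series; mu = 4 gives A_4.

A_{4}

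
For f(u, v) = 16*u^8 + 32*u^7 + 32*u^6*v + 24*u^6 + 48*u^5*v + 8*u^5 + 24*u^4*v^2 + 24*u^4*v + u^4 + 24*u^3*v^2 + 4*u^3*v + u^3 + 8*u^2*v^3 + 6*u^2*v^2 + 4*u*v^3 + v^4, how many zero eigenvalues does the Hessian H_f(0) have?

Hessian at 0 has rank 0.

2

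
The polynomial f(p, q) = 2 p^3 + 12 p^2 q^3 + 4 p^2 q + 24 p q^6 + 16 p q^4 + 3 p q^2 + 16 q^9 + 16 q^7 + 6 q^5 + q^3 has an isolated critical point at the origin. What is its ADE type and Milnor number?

The Hessian of f at 0 has rank 0. Corank 2; j^3 = (p + q)*(2*p^2 + 2*p*q + q^2) splits into three distinct lines over C (the quadratic factor has nonzero discriminant), so D_4.

Type D4, Milnor number mu = 4.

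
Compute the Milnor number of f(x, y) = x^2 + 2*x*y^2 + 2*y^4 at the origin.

3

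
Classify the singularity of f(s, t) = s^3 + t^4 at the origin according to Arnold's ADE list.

The Hessian of f at 0 has rank 0. Corank 2; j^3 = s^3 is a perfect cube, so E-series; the 4-jet and mu = 6 give E_6.

E_6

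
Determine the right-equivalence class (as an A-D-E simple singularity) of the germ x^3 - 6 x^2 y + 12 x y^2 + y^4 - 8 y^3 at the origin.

The Hessian of f at 0 is [[0, 0], [0, 0]] with rank 0, so corank 2. A Groebner basis of the Jacobian ideal J(f) in C{x,y} is {y^3, x^2 - 4*x*y + 4*y^2}; counting standard monomials gives mu = 6. Corank 2; j^3 = (x - 2*y)^3 is a perfect cube, so E-series; the 4-jet and mu = 6 give E_6.

E_6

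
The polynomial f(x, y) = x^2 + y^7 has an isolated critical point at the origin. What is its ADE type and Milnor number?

Type A_{6}, Milnor number mu = 6.

The Hessian of f at 0 has rank 1. Corank 1: A-series; mu = 6 gives A_6.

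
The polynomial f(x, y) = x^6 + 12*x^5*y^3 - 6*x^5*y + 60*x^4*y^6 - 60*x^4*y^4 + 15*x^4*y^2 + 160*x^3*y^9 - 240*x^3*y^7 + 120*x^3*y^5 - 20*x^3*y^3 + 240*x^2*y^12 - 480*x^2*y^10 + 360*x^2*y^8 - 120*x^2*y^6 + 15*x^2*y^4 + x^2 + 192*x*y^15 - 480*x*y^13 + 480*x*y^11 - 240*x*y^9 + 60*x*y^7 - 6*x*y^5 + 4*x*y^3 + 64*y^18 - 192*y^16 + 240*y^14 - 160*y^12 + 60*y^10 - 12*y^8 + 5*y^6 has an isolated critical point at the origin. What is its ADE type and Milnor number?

The Hessian of f at 0 is [[2, 0], [0, 0]] with rank 1, so corank 1. A Groebner basis of the Jacobian ideal J(f) in C{x,y} is {x*y^2, x/2 + y^3, x^2}; counting standard monomials gives mu = 5. Corank 1: A-series; mu = 5 gives A_5.

Type A_{5}, Milnor number mu = 5.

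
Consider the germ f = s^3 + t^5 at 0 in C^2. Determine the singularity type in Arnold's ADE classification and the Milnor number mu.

The Hessian of f at 0 is [[0, 0], [0, 0]] with rank 0, so corank 2. A Groebner basis of the Jacobian ideal J(f) in C{s,t} is {t^4, s^2}; counting standard monomials gives mu = 8. Corank 2; j^3 = s^3 is a perfect cube, so E-series; the 5-jet and mu = 8 give E_8.

Type E_8, Milnor number mu = 8.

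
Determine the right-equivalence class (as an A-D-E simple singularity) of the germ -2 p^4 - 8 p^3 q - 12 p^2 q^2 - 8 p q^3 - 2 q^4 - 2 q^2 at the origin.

A_3

The Hessian of f at 0 is [[0, 0], [0, -4]] with rank 1, so corank 1. A Groebner basis of the Jacobian ideal J(f) in C{p,q} is {p^3, q}; counting standard monomials gives mu = 3. Corank 1: A-series; mu = 3 gives A_3.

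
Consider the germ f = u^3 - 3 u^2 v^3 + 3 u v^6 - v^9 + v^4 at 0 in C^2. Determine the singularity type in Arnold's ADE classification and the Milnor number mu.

The Hessian of f at 0 is [[0, 0], [0, 0]] with rank 0, so corank 2. A Groebner basis of the Jacobian ideal J(f) in C{u,v} is {v^3, u^2}; counting standard monomials gives mu = 6. Corank 2; j^3 = u^3 is a perfect cube, so E-series; the 4-jet and mu = 6 give E_6.

Type E_6, Milnor number mu = 6.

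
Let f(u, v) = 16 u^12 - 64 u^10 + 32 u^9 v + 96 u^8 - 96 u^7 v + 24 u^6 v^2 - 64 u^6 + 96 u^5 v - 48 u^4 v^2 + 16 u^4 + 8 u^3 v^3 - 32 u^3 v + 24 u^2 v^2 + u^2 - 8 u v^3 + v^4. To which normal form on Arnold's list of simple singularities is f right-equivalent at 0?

A_{3}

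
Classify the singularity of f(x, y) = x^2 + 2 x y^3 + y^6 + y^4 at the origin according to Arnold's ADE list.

The Hessian of f at 0 is [[2, 0], [0, 0]] with rank 1, so corank 1. A Groebner basis of the Jacobian ideal J(f) in C{x,y} is {y^3, x}; counting standard monomials gives mu = 3. Corank 1: A-series; mu = 3 gives A_3.

A_{3}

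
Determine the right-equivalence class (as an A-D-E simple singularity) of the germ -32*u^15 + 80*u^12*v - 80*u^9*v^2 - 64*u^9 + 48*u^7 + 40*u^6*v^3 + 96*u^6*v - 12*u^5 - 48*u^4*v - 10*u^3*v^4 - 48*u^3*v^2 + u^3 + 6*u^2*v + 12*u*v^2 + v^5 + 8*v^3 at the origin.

E_8

The Hessian of f at 0 has rank 0. Corank 2; j^3 = (u + 2*v)^3 is a perfect cube, so E-series; the 5-jet and mu = 8 give E_8.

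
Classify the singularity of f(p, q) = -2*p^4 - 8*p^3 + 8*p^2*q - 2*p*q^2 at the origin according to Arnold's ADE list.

The Hessian of f at 0 has rank 0. Corank 2; j^3 = -2*p*(2*p - q)^2 has shape L^2 M (L != M), so D-series; mu = 5 gives D_5.

D_{5}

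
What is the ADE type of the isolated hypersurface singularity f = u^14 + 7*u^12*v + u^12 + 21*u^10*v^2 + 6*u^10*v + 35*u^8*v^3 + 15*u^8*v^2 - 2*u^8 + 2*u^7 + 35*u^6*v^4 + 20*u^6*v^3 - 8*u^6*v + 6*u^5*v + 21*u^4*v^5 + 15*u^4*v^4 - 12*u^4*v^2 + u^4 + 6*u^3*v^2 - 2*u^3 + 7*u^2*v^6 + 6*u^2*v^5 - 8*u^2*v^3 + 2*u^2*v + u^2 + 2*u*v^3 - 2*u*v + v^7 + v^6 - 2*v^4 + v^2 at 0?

A_6

The Hessian of f at 0 is [[2, -2], [-2, 2]] with rank 1, so corank 1. A Groebner basis of the Jacobian ideal J(f) in C{u,v} is {u^3 - 8*u^2/5 + 9*u*v/5 + 2*u/5 - 3*v^2/5 - 2*v/5, u^2*v - 4*u^2/5 + 2*u*v/5 + u/5 + v^2/5 - v/5, u^2/5 + u*v^2 - 8*u*v/5 + u/5 + 6*v^2/5 - v/5, 7*u^2/5 - 21*u*v/5 + 2*u/5 + v^3 + 12*v^2/5 - 2*v/5}; counting standard monomials gives mu = 6. Corank 1: A-series; mu = 6 gives A_6.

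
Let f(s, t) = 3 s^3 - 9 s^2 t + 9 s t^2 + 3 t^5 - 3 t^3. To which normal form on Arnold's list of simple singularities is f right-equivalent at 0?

E8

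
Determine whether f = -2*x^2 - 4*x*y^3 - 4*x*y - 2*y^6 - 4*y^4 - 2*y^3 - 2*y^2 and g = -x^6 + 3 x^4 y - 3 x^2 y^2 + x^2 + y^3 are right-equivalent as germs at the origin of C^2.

Yes.

The Hessian of f at 0 has rank 1. Corank 1: A-series; mu = 2 gives A_2. The Hessian of g at 0 has rank 1. Corank 1: A-series; mu = 2 gives A_2. Both have type A_2, hence right-equivalent.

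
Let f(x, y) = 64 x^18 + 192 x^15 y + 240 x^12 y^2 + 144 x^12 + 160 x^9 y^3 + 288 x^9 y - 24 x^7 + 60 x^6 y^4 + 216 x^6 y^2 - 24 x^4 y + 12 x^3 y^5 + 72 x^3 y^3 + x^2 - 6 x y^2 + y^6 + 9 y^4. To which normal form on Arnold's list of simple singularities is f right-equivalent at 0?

A5

The Hessian of f at 0 is [[2, 0], [0, 0]] with rank 1, so corank 1. A Groebner basis of the Jacobian ideal J(f) in C{x,y} is {x^3, x^2*y, -x/3 + y^2}; counting standard monomials gives mu = 5. Corank 1: A-series; mu = 5 gives A_5.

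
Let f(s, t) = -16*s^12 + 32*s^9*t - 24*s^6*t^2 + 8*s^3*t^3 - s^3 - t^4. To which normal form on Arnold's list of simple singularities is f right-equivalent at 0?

E6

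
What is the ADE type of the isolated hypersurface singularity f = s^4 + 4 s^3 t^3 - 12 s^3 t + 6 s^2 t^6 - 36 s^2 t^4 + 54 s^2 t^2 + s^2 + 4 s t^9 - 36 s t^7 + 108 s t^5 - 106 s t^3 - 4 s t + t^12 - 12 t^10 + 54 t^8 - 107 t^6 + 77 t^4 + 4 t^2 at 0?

The Hessian of f at 0 has rank 1. Corank 1: A-series; mu = 3 gives A_3.

A_{3}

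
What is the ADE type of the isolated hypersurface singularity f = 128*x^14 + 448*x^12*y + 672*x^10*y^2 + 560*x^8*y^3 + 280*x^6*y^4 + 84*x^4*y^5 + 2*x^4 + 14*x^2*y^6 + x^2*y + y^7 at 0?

D8

The Hessian of f at 0 is [[0, 0], [0, 0]] with rank 0, so corank 2. A Groebner basis of the Jacobian ideal J(f) in C{x,y} is {x^2/7 + y^6, x^3, x*y}; counting standard monomials gives mu = 8. Corank 2; j^3 = x^2*y has shape L^2 M (L != M), so D-series; mu = 8 gives D_8.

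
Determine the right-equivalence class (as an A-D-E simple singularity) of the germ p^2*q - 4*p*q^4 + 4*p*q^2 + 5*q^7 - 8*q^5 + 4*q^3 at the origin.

D8

The Hessian of f at 0 has rank 0. Corank 2; j^3 = q*(p + 2*q)^2 has shape L^2 M (L != M), so D-series; mu = 8 gives D_8.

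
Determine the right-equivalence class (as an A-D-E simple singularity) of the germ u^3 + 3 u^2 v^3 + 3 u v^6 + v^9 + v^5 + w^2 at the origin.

The Hessian of f at 0 has rank 1. Corank 2; j^3 = u^3 is a perfect cube, so E-series; the 5-jet and mu = 8 give E_8.

E_{8}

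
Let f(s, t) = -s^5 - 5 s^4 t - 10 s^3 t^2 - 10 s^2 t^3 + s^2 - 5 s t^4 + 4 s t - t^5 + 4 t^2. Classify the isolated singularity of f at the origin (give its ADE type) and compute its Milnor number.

Type A4, Milnor number mu = 4.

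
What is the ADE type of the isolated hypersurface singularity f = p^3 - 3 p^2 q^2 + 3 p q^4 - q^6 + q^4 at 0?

E_{6}

The Hessian of f at 0 has rank 0. Corank 2; j^3 = p^3 is a perfect cube, so E-series; the 4-jet and mu = 6 give E_6.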